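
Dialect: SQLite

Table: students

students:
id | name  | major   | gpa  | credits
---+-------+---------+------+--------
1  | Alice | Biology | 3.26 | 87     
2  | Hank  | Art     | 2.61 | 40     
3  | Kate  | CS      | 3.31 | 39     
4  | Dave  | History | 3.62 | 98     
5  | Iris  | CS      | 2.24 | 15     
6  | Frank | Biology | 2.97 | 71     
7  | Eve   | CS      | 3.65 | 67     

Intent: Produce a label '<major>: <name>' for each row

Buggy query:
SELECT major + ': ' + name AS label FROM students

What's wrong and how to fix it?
Bug: SQLite uses || for string concatenation; + coerces text to numbers (yielding 0)

Fix: Replace + with || to concatenate text

Corrected query:
SELECT major || ': ' || name AS label FROM students

Result:
label         
--------------
Biology: Alice
Art: Hank     
CS: Kate      
History: Dave 
CS: Iris      
Biology: Frank
CS: Eve       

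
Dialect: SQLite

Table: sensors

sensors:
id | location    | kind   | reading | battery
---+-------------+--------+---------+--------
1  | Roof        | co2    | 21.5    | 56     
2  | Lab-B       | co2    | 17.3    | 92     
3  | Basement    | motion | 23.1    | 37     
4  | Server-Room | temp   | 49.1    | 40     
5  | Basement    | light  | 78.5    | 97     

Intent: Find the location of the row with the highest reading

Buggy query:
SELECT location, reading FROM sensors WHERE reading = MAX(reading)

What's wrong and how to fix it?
Bug: MAX(reading) is an aggregate and cannot be used directly in WHERE

Fix: Use a subquery: WHERE reading = (SELECT MAX(reading) FROM sensors)

Corrected query:
SELECT location, reading FROM sensors WHERE reading = (SELECT MAX(reading) FROM sensors)

Result:
location | reading
---------+--------
Basement | 78.5   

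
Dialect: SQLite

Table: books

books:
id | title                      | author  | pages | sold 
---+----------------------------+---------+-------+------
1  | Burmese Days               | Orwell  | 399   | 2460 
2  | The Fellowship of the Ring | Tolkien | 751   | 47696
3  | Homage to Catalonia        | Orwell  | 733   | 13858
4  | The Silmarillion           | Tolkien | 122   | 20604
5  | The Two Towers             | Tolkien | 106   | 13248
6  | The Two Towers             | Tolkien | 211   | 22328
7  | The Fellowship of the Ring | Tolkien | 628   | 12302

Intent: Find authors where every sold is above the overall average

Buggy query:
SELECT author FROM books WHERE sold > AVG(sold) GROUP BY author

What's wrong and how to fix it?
Bug: AVG() is an aggregate; it can't sit directly in WHERE

Fix: Compute the overall average in a scalar subquery and compare each group's MIN against it in HAVING

Corrected query:
SELECT author FROM books GROUP BY author HAVING MIN(sold) > (SELECT AVG(sold) FROM books)

Result:
(no rows)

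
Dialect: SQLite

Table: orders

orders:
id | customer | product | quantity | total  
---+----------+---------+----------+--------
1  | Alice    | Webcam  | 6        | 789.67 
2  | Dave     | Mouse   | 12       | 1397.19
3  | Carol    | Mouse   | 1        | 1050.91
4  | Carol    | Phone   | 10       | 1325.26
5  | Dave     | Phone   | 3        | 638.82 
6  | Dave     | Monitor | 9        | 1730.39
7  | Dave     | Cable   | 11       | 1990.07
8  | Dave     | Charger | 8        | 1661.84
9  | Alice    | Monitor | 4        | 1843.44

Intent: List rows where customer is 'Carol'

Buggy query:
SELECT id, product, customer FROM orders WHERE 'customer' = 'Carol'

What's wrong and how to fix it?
Bug: 'customer' in single quotes is a string literal, not the column; the comparison is literal-vs-literal and never true

Fix: Reference the column as customer without single quotes

Corrected query:
SELECT id, product, customer FROM orders WHERE customer = 'Carol'

Result:
id | product | customer
---+---------+---------
3  | Mouse   | Carol   
4  | Phone   | Carol   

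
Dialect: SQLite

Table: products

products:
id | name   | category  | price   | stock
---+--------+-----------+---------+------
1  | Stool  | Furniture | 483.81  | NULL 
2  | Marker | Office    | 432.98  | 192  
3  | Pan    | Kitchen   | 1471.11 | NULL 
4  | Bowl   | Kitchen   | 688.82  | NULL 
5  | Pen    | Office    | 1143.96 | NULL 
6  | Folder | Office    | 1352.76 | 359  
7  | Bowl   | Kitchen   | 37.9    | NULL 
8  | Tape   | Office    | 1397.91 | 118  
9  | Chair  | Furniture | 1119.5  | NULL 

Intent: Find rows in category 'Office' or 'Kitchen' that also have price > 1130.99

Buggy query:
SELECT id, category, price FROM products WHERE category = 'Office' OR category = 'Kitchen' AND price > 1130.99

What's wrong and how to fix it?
Bug: AND binds tighter than OR, so this parses as category = 'Office' OR (category = 'Kitchen' AND price > 1130.99)

Fix: Add parentheses around the OR so the AND applies to both alternatives

Corrected query:
SELECT id, category, price FROM products WHERE (category = 'Office' OR category = 'Kitchen') AND price > 1130.99

Result:
id | category | price  
---+----------+--------
3  | Kitchen  | 1471.11
5  | Office   | 1143.96
6  | Office   | 1352.76
8  | Office   | 1397.91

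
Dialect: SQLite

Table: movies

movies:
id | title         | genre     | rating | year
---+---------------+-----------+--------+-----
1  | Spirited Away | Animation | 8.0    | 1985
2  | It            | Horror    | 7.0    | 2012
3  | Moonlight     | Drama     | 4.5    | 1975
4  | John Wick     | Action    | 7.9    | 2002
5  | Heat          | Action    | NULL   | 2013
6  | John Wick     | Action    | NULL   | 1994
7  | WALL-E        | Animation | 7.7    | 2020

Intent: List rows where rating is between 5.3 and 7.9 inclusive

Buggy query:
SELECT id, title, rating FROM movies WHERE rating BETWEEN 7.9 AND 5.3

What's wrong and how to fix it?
Bug: The bounds are reversed; BETWEEN a AND b requires a <= b to match anything

Fix: Write BETWEEN 5.3 AND 7.9

Corrected query:
SELECT id, title, rating FROM movies WHERE rating BETWEEN 5.3 AND 7.9

Result:
id | title     | rating
---+-----------+-------
2  | It        | 7     
4  | John Wick | 7.9   
7  | WALL-E    | 7.7   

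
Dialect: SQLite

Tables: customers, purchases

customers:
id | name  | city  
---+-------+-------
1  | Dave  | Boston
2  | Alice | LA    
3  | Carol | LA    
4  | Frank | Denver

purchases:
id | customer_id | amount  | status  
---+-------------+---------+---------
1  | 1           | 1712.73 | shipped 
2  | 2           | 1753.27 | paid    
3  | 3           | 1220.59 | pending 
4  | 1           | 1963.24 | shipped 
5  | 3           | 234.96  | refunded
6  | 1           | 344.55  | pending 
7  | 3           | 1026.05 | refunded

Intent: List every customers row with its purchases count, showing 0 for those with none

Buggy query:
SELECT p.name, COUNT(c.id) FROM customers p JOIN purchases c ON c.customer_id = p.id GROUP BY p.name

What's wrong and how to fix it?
Bug: An inner join excludes parents with zero children

Fix: Switch to LEFT JOIN to retain unmatched parent rows

Corrected query:
SELECT p.name, COUNT(c.id) FROM customers p LEFT JOIN purchases c ON c.customer_id = p.id GROUP BY p.name

Result:
name  | COUNT(c.id)
------+------------
Alice | 1          
Carol | 3          
Dave  | 3          
Frank | 0          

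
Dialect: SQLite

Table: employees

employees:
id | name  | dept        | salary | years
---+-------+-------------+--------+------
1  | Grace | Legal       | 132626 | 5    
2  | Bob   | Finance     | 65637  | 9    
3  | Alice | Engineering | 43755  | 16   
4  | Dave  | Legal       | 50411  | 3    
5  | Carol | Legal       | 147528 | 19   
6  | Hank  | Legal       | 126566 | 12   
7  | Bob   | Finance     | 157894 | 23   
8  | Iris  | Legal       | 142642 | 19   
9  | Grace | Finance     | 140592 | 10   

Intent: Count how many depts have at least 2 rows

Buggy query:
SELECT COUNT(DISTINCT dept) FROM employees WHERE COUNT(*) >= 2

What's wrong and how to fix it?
Bug: WHERE filters individual rows, not groups, so a group-level COUNT is invalid there

Fix: Use a subquery that GROUPs and filters with HAVING, then count its rows

Corrected query:
SELECT COUNT(*) FROM (SELECT dept FROM employees GROUP BY dept HAVING COUNT(*) >= 2)

Result:
COUNT(*)
--------
2       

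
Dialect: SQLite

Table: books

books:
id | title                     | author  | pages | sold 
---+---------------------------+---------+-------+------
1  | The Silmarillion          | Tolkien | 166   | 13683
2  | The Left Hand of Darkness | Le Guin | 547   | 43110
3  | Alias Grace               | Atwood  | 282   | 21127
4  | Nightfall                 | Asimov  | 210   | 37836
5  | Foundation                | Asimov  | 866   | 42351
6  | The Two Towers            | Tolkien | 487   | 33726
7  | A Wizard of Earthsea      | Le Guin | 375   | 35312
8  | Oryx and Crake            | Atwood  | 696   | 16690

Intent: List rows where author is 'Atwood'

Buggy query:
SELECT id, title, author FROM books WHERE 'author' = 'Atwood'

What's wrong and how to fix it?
Bug: 'author' in single quotes is a string literal, not the column; the comparison is literal-vs-literal and never true

Fix: Reference the column as author without single quotes

Corrected query:
SELECT id, title, author FROM books WHERE author = 'Atwood'

Result:
id | title          | author
---+----------------+-------
3  | Alias Grace    | Atwood
8  | Oryx and Crake | Atwood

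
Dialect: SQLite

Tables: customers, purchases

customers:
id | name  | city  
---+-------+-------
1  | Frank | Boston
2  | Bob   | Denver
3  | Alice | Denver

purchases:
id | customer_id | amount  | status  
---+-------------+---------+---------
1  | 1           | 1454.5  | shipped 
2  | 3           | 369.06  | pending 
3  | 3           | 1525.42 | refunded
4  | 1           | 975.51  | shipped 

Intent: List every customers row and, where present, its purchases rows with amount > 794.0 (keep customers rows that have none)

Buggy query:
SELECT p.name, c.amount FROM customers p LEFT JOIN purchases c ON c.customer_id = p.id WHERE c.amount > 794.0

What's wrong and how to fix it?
Bug: Filtering c.amount in WHERE discards the NULL rows produced by LEFT JOIN, turning it into an inner join

Fix: Move the right-table condition into the ON clause so unmatched parents are kept

Corrected query:
SELECT p.name, c.amount FROM customers p LEFT JOIN purchases c ON c.customer_id = p.id AND c.amount > 794.0

Result:
name  | amount 
------+--------
Frank | 975.51 
Frank | 1454.5 
Bob   | NULL   
Alice | 1525.42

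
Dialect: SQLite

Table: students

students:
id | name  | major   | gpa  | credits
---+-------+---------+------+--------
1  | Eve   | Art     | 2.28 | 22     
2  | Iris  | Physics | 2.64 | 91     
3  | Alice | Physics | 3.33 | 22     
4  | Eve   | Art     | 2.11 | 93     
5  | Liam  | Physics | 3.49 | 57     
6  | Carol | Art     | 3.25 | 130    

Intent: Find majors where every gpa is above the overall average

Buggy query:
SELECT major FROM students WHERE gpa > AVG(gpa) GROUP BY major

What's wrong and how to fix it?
Bug: AVG() is an aggregate; it can't sit directly in WHERE

Fix: Use a subquery for AVG and a HAVING MIN(...) filter so the condition holds for every row in the group

Corrected query:
SELECT major FROM students GROUP BY major HAVING MIN(gpa) > (SELECT AVG(gpa) FROM students)

Result:
(no rows)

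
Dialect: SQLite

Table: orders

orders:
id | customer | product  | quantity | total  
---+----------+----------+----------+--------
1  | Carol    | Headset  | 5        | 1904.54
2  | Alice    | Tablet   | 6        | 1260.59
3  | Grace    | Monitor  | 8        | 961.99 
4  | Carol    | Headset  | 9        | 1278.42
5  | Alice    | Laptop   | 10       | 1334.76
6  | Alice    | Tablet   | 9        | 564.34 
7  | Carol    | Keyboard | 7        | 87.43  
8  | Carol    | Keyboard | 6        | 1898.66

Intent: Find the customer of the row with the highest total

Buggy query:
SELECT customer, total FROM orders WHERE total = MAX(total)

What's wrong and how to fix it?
Bug: MAX(total) is an aggregate and cannot be used directly in WHERE

Fix: Wrap MAX in a scalar subquery so WHERE compares against a single value

Corrected query:
SELECT customer, total FROM orders WHERE total = (SELECT MAX(total) FROM orders)

Result:
customer | total  
---------+--------
Carol    | 1904.54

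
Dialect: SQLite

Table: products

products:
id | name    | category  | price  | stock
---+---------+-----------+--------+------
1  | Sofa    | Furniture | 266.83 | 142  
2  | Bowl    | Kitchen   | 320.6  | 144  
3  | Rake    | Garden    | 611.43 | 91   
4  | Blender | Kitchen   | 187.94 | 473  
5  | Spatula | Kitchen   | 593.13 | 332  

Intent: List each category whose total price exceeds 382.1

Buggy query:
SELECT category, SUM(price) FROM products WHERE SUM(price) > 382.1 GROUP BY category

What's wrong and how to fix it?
Bug: Aggregate functions cannot appear in a WHERE clause

Fix: Move the aggregate condition to a HAVING clause

Corrected query:
SELECT category, SUM(price) FROM products GROUP BY category HAVING SUM(price) > 382.1

Result:
category | SUM(price)
---------+-----------
Garden   | 611.43    
Kitchen  | 1101.67   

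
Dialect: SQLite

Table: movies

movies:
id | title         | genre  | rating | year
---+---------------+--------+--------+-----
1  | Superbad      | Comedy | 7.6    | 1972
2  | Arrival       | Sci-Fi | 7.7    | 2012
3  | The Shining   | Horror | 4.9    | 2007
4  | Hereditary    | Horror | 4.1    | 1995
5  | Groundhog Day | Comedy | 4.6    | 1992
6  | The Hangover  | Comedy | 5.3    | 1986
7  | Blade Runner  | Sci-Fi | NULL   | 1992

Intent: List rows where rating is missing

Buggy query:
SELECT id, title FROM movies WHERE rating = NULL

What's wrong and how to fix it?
Bug: Comparing to NULL with '=' never matches; NULL = NULL is unknown, not true

Fix: Use IS NULL to test for NULL

Corrected query:
SELECT id, title FROM movies WHERE rating IS NULL

Result:
id | title       
---+-------------
7  | Blade Runner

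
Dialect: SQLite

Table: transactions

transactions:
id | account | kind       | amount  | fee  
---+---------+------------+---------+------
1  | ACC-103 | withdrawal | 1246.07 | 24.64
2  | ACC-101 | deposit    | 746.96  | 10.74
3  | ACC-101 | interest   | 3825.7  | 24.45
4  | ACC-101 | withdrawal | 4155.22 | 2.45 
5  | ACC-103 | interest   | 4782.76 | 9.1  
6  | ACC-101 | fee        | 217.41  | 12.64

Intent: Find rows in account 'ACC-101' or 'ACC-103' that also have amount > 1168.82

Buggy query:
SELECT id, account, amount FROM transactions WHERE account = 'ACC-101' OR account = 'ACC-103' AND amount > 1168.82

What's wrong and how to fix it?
Bug: Without parentheses, AND is evaluated before OR, so the amount filter only applies to the 'ACC-103' branch

Fix: Add parentheses around the OR so the AND applies to both alternatives

Corrected query:
SELECT id, account, amount FROM transactions WHERE (account = 'ACC-101' OR account = 'ACC-103') AND amount > 1168.82

Result:
id | account | amount 
---+---------+--------
1  | ACC-103 | 1246.07
3  | ACC-101 | 3825.7 
4  | ACC-101 | 4155.22
5  | ACC-103 | 4782.76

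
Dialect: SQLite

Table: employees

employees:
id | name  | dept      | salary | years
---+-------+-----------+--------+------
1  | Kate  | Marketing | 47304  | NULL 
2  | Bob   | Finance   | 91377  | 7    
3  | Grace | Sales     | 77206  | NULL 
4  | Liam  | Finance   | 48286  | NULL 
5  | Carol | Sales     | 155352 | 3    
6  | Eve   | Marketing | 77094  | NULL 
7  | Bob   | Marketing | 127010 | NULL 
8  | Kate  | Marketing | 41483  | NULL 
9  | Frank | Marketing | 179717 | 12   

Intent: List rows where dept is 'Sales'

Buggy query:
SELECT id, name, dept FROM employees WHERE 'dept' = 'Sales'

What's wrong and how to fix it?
Bug: Single quotes denote string literals in SQL; the column name is being compared as a constant string

Fix: Remove the quotes around the column name (or use double quotes for an identifier)

Corrected query:
SELECT id, name, dept FROM employees WHERE dept = 'Sales'

Result:
id | name  | dept 
---+-------+------
3  | Grace | Sales
5  | Carol | Sales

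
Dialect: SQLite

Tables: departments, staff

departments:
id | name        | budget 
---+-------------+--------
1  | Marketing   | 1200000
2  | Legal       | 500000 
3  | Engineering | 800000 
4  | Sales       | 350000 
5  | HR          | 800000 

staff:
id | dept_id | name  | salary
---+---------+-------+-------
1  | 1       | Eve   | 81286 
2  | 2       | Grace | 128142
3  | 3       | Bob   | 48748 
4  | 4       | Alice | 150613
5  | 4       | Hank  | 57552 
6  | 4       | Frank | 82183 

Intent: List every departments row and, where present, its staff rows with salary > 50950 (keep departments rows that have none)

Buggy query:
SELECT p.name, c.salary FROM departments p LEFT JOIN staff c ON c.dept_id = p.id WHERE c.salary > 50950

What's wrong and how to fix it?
Bug: A WHERE condition on the right-hand table after LEFT JOIN drops unmatched parents

Fix: Put 'c.salary > 50950' in the JOIN's ON clause instead of WHERE

Corrected query:
SELECT p.name, c.salary FROM departments p LEFT JOIN staff c ON c.dept_id = p.id AND c.salary > 50950

Result:
name        | salary
------------+-------
Marketing   | 81286 
Legal       | 128142
Engineering | NULL  
Sales       | 57552 
Sales       | 82183 
Sales       | 150613
HR          | NULL  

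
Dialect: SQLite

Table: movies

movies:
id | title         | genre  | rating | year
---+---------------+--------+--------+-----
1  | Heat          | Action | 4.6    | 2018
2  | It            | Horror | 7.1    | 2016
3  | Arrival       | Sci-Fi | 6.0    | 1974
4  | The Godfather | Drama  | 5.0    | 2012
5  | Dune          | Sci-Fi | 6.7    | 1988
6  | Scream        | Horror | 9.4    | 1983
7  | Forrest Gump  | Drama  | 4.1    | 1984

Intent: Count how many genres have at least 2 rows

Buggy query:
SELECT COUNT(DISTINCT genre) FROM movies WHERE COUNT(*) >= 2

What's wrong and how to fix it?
Bug: WHERE filters individual rows, not groups, so a group-level COUNT is invalid there

Fix: Use a subquery that GROUPs and filters with HAVING, then count its rows

Corrected query:
SELECT COUNT(*) FROM (SELECT genre FROM movies GROUP BY genre HAVING COUNT(*) >= 2)

Result:
COUNT(*)
--------
3       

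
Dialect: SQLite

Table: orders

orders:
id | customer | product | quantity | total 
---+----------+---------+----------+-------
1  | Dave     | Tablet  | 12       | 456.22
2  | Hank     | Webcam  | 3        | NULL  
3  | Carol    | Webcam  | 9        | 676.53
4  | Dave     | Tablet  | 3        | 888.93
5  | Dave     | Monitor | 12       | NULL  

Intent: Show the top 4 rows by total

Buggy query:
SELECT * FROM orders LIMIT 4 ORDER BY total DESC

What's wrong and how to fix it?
Bug: ORDER BY cannot follow LIMIT; LIMIT is the final clause

Fix: Swap the clauses: ORDER BY first, then LIMIT

Corrected query:
SELECT * FROM orders ORDER BY total DESC LIMIT 4

Result:
id | customer | product | quantity | total 
---+----------+---------+----------+-------
4  | Dave     | Tablet  | 3        | 888.93
3  | Carol    | Webcam  | 9        | 676.53
1  | Dave     | Tablet  | 12       | 456.22
2  | Hank     | Webcam  | 3        | NULL  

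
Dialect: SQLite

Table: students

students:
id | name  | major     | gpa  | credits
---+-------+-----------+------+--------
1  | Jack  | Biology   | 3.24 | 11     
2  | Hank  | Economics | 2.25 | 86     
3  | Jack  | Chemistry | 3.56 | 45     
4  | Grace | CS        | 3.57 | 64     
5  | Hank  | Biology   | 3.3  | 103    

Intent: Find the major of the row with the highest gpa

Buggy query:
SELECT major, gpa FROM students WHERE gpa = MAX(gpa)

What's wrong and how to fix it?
Bug: WHERE is evaluated per row; an aggregate over the whole table isn't defined there

Fix: Wrap MAX in a scalar subquery so WHERE compares against a single value

Corrected query:
SELECT major, gpa FROM students WHERE gpa = (SELECT MAX(gpa) FROM students)

Result:
major | gpa 
------+-----
CS    | 3.57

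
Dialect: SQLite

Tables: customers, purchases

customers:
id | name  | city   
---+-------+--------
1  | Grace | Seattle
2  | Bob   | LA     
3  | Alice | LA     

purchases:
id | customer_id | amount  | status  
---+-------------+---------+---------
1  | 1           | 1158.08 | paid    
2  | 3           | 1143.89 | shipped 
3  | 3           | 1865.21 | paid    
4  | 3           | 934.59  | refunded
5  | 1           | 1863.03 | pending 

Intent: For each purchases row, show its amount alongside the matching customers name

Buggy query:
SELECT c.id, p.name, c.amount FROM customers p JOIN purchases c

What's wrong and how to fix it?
Bug: JOIN with no ON clause produces a cartesian product; every purchases row pairs with every customers row

Fix: Specify the join condition linking the foreign key to the parent id

Corrected query:
SELECT c.id, p.name, c.amount FROM customers p JOIN purchases c ON c.customer_id = p.id

Result:
id | name  | amount 
---+-------+--------
1  | Grace | 1158.08
2  | Alice | 1143.89
3  | Alice | 1865.21
4  | Alice | 934.59 
5  | Grace | 1863.03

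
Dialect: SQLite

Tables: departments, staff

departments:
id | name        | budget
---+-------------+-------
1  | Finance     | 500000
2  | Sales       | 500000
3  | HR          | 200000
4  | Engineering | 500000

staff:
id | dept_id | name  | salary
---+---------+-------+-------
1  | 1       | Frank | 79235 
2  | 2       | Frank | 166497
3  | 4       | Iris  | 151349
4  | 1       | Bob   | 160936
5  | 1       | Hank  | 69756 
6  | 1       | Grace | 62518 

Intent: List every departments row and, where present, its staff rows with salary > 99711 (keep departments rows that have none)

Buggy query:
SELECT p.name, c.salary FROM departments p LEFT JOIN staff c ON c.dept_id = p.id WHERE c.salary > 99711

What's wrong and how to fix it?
Bug: A WHERE condition on the right-hand table after LEFT JOIN drops unmatched parents

Fix: Put 'c.salary > 99711' in the JOIN's ON clause instead of WHERE

Corrected query:
SELECT p.name, c.salary FROM departments p LEFT JOIN staff c ON c.dept_id = p.id AND c.salary > 99711

Result:
name        | salary
------------+-------
Finance     | 160936
Sales       | 166497
HR          | NULL  
Engineering | 151349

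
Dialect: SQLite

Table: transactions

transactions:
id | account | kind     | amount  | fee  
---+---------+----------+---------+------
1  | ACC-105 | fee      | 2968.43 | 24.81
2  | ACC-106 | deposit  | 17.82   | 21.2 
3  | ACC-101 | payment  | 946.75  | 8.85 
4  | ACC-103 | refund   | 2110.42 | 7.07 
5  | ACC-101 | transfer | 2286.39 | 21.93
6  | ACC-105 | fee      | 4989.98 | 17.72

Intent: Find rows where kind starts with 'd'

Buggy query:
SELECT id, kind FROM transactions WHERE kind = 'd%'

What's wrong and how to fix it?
Bug: Wildcards only work with LIKE; '=' treats '%' as a literal character

Fix: Replace '=' with LIKE so 'd%' is treated as a pattern

Corrected query:
SELECT id, kind FROM transactions WHERE kind LIKE 'd%'

Result:
id | kind   
---+--------
2  | deposit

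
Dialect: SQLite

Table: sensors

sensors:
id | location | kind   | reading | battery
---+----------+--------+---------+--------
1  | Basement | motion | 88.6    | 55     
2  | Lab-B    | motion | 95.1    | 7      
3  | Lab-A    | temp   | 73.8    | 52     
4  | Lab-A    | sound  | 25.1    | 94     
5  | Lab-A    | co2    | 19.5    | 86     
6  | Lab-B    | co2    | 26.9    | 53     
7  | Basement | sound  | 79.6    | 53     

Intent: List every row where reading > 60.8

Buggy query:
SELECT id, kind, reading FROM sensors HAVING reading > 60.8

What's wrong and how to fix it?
Bug: This is a non-aggregate query (no GROUP BY, no aggregates), so in SQLite the HAVING clause is invalid here; a row-level condition belongs in WHERE

Fix: Use WHERE for row-level filtering

Corrected query:
SELECT id, kind, reading FROM sensors WHERE reading > 60.8

Result:
id | kind   | reading
---+--------+--------
1  | motion | 88.6   
2  | motion | 95.1   
3  | temp   | 73.8   
7  | sound  | 79.6   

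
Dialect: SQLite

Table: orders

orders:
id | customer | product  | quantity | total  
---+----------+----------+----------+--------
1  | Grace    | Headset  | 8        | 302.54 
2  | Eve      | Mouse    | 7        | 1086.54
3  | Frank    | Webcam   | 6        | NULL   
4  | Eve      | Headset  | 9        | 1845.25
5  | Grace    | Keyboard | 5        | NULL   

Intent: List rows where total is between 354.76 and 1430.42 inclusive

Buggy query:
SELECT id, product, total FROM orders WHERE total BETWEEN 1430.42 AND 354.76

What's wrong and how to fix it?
Bug: The bounds are reversed; BETWEEN a AND b requires a <= b to match anything

Fix: Write BETWEEN 354.76 AND 1430.42

Corrected query:
SELECT id, product, total FROM orders WHERE total BETWEEN 354.76 AND 1430.42

Result:
id | product | total  
---+---------+--------
2  | Mouse   | 1086.54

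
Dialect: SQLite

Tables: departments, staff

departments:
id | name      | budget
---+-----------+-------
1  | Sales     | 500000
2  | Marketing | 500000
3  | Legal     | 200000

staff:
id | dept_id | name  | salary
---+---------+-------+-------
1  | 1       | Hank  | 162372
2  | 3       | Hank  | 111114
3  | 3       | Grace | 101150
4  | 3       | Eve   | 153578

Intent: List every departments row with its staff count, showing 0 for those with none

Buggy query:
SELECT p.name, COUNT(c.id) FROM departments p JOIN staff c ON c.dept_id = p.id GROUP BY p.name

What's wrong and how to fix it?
Bug: An inner join excludes parents with zero children

Fix: Switch to LEFT JOIN to retain unmatched parent rows

Corrected query:
SELECT p.name, COUNT(c.id) FROM departments p LEFT JOIN staff c ON c.dept_id = p.id GROUP BY p.name

Result:
name      | COUNT(c.id)
----------+------------
Legal     | 3          
Marketing | 0          
Sales     | 1          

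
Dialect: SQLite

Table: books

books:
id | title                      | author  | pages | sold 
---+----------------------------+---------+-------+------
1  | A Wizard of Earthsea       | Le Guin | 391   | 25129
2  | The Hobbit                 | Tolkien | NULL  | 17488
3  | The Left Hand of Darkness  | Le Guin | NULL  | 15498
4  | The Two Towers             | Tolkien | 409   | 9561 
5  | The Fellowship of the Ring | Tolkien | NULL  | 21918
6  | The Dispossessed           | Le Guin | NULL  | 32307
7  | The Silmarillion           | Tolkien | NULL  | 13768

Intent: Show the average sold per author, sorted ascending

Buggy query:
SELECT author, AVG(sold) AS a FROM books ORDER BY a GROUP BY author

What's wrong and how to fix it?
Bug: GROUP BY must precede ORDER BY

Fix: Reorder: SELECT … FROM … GROUP BY … ORDER BY …

Corrected query:
SELECT author, AVG(sold) AS a FROM books GROUP BY author ORDER BY a

Result:
author  | a           
--------+-------------
Tolkien | 15683.75    
Le Guin | 24311.333333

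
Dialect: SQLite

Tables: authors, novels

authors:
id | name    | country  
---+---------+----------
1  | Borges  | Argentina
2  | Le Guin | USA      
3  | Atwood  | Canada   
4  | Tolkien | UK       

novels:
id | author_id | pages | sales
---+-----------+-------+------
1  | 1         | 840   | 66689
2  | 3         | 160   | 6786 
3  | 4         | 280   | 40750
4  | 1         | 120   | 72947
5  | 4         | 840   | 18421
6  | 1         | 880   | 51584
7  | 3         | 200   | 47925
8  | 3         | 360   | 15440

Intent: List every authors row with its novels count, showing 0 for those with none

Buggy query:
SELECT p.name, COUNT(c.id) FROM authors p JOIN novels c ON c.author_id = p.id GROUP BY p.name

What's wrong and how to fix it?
Bug: INNER JOIN drops authors rows that have no matching novels rows

Fix: Use LEFT JOIN so parents without children still appear (COUNT(c.id) gives 0)

Corrected query:
SELECT p.name, COUNT(c.id) FROM authors p LEFT JOIN novels c ON c.author_id = p.id GROUP BY p.name

Result:
name    | COUNT(c.id)
--------+------------
Atwood  | 3          
Borges  | 3          
Le Guin | 0          
Tolkien | 2          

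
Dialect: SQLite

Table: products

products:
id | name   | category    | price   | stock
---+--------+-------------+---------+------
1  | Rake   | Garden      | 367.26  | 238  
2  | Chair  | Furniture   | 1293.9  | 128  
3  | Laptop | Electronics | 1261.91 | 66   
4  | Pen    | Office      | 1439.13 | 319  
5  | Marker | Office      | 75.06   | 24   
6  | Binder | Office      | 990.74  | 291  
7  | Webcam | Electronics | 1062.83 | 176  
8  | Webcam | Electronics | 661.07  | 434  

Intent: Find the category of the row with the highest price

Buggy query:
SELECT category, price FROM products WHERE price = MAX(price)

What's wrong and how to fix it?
Bug: MAX(price) is an aggregate and cannot be used directly in WHERE

Fix: Use a subquery: WHERE price = (SELECT MAX(price) FROM products)

Corrected query:
SELECT category, price FROM products WHERE price = (SELECT MAX(price) FROM products)

Result:
category | price  
---------+--------
Office   | 1439.13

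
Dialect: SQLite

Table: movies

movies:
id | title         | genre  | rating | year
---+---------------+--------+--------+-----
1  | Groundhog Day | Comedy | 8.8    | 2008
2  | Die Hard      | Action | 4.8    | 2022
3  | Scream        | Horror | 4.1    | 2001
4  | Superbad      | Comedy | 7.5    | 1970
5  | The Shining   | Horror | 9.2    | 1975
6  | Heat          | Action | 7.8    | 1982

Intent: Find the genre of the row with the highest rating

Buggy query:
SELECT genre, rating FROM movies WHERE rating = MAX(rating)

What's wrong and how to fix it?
Bug: MAX(rating) is an aggregate and cannot be used directly in WHERE

Fix: Use a subquery: WHERE rating = (SELECT MAX(rating) FROM movies)

Corrected query:
SELECT genre, rating FROM movies WHERE rating = (SELECT MAX(rating) FROM movies)

Result:
genre  | rating
-------+-------
Horror | 9.2   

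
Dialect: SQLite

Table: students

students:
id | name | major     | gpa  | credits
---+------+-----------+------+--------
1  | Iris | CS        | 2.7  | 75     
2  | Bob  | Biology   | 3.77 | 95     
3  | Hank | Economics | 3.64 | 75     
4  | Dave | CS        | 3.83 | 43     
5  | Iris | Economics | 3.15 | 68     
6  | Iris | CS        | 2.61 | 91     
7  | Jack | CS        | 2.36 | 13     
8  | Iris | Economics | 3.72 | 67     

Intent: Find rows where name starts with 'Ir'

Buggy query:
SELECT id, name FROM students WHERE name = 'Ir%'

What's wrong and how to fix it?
Bug: Wildcards only work with LIKE; '=' treats '%' as a literal character

Fix: Use LIKE for wildcard pattern matching

Corrected query:
SELECT id, name FROM students WHERE name LIKE 'Ir%'

Result:
id | name
---+-----
1  | Iris
5  | Iris
6  | Iris
8  | Iris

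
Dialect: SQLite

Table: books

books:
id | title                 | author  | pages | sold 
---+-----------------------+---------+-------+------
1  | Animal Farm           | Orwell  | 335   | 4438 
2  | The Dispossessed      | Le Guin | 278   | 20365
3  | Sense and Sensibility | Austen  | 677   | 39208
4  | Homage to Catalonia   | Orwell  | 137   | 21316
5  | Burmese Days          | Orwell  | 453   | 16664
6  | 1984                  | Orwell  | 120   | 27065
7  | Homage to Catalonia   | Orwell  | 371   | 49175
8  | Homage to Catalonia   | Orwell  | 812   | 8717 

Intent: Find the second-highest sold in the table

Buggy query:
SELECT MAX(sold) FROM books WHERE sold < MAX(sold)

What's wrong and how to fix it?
Bug: MAX(sold) on the right of the comparison is an aggregate-in-WHERE error

Fix: Put the inner MAX in a scalar subquery

Corrected query:
SELECT MAX(sold) FROM books WHERE sold < (SELECT MAX(sold) FROM books)

Result:
MAX(sold)
---------
39208    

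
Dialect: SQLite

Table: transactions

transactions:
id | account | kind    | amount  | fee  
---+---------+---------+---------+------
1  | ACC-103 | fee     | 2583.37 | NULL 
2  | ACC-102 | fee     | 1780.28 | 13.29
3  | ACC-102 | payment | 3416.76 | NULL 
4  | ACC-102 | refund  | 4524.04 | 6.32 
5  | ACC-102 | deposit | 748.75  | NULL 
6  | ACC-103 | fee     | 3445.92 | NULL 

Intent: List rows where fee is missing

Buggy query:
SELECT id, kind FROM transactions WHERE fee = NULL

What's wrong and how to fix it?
Bug: Comparing to NULL with '=' never matches; NULL = NULL is unknown, not true

Fix: Replace '= NULL' with 'IS NULL'

Corrected query:
SELECT id, kind FROM transactions WHERE fee IS NULL

Result:
id | kind   
---+--------
1  | fee    
3  | payment
5  | deposit
6  | fee    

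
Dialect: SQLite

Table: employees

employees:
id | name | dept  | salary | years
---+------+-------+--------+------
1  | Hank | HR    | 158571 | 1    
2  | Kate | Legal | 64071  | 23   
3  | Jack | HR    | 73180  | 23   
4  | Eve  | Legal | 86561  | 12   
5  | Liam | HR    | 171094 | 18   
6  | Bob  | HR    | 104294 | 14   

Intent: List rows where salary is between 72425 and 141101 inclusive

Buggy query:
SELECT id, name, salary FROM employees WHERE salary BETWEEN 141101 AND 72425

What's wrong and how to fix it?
Bug: BETWEEN expects the lower bound first; with 141101 AND 72425 the range is empty

Fix: Swap the bounds so the smaller value comes first

Corrected query:
SELECT id, name, salary FROM employees WHERE salary BETWEEN 72425 AND 141101

Result:
id | name | salary
---+------+-------
3  | Jack | 73180 
4  | Eve  | 86561 
6  | Bob  | 104294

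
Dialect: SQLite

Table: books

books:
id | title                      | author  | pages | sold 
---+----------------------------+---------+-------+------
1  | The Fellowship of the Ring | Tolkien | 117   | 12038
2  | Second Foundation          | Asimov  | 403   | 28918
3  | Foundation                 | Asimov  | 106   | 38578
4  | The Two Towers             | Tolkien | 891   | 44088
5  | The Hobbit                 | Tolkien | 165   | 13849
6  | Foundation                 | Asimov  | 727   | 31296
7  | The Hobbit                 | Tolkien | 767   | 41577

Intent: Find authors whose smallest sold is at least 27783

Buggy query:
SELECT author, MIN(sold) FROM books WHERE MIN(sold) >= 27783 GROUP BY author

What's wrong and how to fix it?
Bug: Aggregates like MIN are computed per group after WHERE runs

Fix: Use HAVING for the per-group MIN condition

Corrected query:
SELECT author, MIN(sold) FROM books GROUP BY author HAVING MIN(sold) >= 27783

Result:
author | MIN(sold)
-------+----------
Asimov | 28918    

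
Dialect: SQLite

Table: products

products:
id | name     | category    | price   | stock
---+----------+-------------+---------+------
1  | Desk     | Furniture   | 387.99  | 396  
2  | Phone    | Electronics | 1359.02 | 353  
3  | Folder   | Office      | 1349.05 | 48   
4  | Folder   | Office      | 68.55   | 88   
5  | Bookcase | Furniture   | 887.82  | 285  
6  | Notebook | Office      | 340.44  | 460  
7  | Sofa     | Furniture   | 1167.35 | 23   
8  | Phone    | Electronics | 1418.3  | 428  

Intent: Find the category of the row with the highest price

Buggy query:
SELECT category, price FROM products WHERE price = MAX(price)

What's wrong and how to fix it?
Bug: WHERE is evaluated per row; an aggregate over the whole table isn't defined there

Fix: Wrap MAX in a scalar subquery so WHERE compares against a single value

Corrected query:
SELECT category, price FROM products WHERE price = (SELECT MAX(price) FROM products)

Result:
category    | price 
------------+-------
Electronics | 1418.3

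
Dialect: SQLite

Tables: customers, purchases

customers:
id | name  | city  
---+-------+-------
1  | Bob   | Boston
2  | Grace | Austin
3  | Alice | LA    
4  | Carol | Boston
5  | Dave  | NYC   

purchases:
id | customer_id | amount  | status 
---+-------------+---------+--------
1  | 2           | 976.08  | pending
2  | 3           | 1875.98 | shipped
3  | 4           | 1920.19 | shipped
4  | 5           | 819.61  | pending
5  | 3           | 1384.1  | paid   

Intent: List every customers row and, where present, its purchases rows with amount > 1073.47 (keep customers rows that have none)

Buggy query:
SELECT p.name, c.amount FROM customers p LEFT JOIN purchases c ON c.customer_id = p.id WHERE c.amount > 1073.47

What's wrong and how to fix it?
Bug: A WHERE condition on the right-hand table after LEFT JOIN drops unmatched parents

Fix: Move the right-table condition into the ON clause so unmatched parents are kept

Corrected query:
SELECT p.name, c.amount FROM customers p LEFT JOIN purchases c ON c.customer_id = p.id AND c.amount > 1073.47

Result:
name  | amount 
------+--------
Bob   | NULL   
Grace | NULL   
Alice | 1384.1 
Alice | 1875.98
Carol | 1920.19
Dave  | NULL   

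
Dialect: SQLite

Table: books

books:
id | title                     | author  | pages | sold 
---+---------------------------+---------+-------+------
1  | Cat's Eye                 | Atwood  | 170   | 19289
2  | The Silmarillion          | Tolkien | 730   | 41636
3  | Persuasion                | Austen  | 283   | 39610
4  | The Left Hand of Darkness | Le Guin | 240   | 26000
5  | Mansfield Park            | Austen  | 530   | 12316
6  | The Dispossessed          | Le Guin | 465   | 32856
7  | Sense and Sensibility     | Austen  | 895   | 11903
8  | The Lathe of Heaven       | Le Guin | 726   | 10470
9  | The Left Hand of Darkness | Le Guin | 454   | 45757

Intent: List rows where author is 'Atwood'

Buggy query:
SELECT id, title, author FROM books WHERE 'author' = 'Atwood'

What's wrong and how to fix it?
Bug: Single quotes denote string literals in SQL; the column name is being compared as a constant string

Fix: Remove the quotes around the column name (or use double quotes for an identifier)

Corrected query:
SELECT id, title, author FROM books WHERE author = 'Atwood'

Result:
id | title     | author
---+-----------+-------
1  | Cat's Eye | Atwood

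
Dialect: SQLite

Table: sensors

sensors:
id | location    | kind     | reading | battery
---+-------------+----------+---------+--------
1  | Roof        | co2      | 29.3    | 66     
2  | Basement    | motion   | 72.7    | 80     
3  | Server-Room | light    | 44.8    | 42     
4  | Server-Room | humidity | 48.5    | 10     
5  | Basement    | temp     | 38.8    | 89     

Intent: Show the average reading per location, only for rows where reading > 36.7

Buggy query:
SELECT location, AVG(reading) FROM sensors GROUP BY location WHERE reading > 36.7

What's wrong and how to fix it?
Bug: Row-level WHERE must come before GROUP BY in the clause order

Fix: Move the WHERE clause before GROUP BY

Corrected query:
SELECT location, AVG(reading) FROM sensors WHERE reading > 36.7 GROUP BY location

Result:
location    | AVG(reading)
------------+-------------
Basement    | 55.75       
Server-Room | 46.65       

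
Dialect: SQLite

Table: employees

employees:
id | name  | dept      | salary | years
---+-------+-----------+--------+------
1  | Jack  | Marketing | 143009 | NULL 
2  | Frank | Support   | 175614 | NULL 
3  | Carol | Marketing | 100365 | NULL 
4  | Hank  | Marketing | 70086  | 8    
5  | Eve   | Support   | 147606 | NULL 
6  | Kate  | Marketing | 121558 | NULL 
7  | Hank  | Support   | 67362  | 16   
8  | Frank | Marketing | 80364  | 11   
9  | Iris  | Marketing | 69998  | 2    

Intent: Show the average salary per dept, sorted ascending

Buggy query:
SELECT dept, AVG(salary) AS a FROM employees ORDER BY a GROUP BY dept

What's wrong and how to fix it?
Bug: GROUP BY must precede ORDER BY

Fix: Move ORDER BY to the end, after GROUP BY

Corrected query:
SELECT dept, AVG(salary) AS a FROM employees GROUP BY dept ORDER BY a

Result:
dept      | a           
----------+-------------
Marketing | 97563.333333
Support   | 130194      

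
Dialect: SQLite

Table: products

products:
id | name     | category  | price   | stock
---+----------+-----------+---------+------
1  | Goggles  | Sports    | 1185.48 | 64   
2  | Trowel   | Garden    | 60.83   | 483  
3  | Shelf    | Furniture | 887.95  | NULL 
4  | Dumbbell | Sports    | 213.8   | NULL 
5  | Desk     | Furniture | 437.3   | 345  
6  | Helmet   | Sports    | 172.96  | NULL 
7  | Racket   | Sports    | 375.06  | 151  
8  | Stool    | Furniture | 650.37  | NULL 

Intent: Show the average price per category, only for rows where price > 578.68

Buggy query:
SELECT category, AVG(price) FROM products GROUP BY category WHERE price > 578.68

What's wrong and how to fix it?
Bug: WHERE cannot follow GROUP BY

Fix: Move the WHERE clause before GROUP BY

Corrected query:
SELECT category, AVG(price) FROM products WHERE price > 578.68 GROUP BY category

Result:
category  | AVG(price)
----------+-----------
Furniture | 769.16    
Sports    | 1185.48   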